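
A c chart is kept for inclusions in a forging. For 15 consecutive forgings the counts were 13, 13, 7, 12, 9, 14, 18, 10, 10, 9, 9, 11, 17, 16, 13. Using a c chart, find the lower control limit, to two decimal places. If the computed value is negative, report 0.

c̄ = (13 + 13 + 7 + 12 + 9 + 14 + 18 + 10 + 10 + 9 + 9 + 11 + 17 + 16 + 13) / 15 = 181 / 15 = 12.0667
LCL = c̄ − 3√c̄ = 12.0667 − 3 × 3.4737 = 1.6455

1.65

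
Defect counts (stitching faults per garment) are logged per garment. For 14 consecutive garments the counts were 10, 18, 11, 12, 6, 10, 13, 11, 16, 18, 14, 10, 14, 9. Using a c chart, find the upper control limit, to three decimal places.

22.801

c̄ = (10 + 18 + 11 + 12 + 6 + 10 + 13 + 11 + 16 + 18 + 14 + 10 + 14 + 9) / 14 = 172 / 14 = 12.2857
UCL = c̄ + 3√c̄ = 12.2857 + 3 × √12.2857 = 12.2857 + 3 × 3.5051 = 22.8010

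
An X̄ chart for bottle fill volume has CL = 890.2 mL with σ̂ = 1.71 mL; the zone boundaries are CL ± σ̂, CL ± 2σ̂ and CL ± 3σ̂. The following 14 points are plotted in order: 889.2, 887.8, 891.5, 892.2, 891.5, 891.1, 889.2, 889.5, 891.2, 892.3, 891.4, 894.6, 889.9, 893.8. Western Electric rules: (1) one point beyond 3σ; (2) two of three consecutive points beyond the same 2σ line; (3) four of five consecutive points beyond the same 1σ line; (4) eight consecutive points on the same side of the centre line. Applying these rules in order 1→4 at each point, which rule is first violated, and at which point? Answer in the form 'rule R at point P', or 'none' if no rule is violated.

Zone of each point (C = within 1σ̂, B = 1σ̂–2σ̂, A = 2σ̂–3σ̂, * = beyond 3σ̂; sign = side of CL): 1:-C, 2:-B, 3:+C, 4:+B, 5:+C, 6:+C, 7:-C, 8:-C, 9:+C, 10:+B, 11:+C, 12:+A, 13:-C, 14:+A
Rule 2 (two of three consecutive points beyond the same 2σ limit) is satisfied at point 14.

rule 2 at point 14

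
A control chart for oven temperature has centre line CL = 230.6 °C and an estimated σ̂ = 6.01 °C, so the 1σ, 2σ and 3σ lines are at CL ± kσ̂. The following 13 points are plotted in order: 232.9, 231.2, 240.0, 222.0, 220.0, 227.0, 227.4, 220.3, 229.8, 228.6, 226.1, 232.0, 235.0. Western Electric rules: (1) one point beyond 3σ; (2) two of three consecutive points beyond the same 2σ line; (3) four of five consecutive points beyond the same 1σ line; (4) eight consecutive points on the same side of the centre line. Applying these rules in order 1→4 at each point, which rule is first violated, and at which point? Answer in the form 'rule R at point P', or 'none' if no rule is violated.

rule 4 at point 11

Zone of each point (C = within 1σ̂, B = 1σ̂–2σ̂, A = 2σ̂–3σ̂, * = beyond 3σ̂; sign = side of CL): 1:+C, 2:+C, 3:+B, 4:-B, 5:-B, 6:-C, 7:-C, 8:-B, 9:-C, 10:-C, 11:-C, 12:+C, 13:+C
Rule 4 (eight consecutive points on the same side of the centre line) is satisfied at point 11.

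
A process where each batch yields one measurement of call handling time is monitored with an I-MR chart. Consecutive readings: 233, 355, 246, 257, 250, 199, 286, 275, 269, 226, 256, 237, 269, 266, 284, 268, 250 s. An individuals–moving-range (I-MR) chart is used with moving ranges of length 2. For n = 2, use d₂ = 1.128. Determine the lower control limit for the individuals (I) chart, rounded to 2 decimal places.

X̄ = (233 + 355 + 246 + 257 + 250 + 199 + 286 + 275 + 269 + 226 + 256 + 237 + 269 + 266 + 284 + 268 + 250) / 17 = 260.3529
Moving ranges: 122, 109, 11, 7, 51, 87, 11, 6, 43, 30, 19, 32, 3, 18, 16, 18; M̄R̄ = 583.0000 / 16 = 36.4375
LCL = X̄ − 3·M̄R̄/d₂ = 260.3529 − 3 × 36.4375 / 1.128 = 163.4447

163.44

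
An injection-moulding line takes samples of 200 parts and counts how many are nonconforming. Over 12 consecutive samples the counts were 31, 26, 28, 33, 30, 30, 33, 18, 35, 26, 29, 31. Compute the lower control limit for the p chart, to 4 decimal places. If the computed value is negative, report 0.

p̄ = Σdᵢ / (k·n) = 350 / (12 × 200) = 0.14583
LCL = p̄ − 3·√(p̄(1−p̄)/n) = 0.14583 − 3 × 0.02496 = 0.07096

0.0710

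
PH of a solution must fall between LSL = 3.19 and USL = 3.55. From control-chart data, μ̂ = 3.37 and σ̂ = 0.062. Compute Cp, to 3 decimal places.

Cp = (USL − LSL) / (6σ̂) = (3.55 − 3.19) / (6 × 0.062) = 0.3600 / 0.3720 = 0.9677

0.968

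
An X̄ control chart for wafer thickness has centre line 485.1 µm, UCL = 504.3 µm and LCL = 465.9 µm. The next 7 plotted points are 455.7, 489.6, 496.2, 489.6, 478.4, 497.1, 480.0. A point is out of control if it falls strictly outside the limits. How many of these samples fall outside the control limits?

1

Compare each point to [465.9, 504.3]: sample 1 = 455.7 < LCL.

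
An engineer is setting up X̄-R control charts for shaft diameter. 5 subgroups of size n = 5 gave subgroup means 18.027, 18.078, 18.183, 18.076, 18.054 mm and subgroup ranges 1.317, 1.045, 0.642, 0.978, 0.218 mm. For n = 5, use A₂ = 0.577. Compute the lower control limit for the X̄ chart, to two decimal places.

17.60

X̄̄ = (18.027 + 18.078 + 18.183 + 18.076 + 18.054) / 5 = 90.4180 / 5 = 18.0836
R̄ = (1.317 + 1.045 + 0.642 + 0.978 + 0.218) / 5 = 4.2000 / 5 = 0.8400
LCL = X̄̄ − A₂·R̄ = 18.0836 − 0.577 × 0.8400 = 17.5989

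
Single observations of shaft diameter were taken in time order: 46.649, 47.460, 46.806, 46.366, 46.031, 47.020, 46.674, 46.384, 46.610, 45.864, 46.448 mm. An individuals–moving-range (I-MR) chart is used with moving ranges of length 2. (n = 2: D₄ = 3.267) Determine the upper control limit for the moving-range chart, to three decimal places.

1.771

Moving ranges: 0.811, 0.654, 0.440, 0.335, 0.989, 0.346, 0.290, 0.226, 0.746, 0.584; M̄R̄ = 5.4210 / 10 = 0.5421
UCL_MR = D₄·M̄R̄ = 3.267 × 0.5421 = 1.7710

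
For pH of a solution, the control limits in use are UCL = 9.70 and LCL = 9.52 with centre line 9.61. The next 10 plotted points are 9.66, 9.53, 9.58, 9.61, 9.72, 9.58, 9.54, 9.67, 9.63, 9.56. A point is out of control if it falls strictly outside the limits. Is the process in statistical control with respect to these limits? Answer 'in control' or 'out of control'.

out of control

Compare each point to [9.52, 9.70]: sample 5 = 9.72 > UCL.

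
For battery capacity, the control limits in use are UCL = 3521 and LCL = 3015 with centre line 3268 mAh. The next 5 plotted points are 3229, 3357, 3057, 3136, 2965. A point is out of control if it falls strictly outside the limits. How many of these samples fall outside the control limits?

Compare each point to [3015, 3521]: sample 5 = 2965 < LCL.

1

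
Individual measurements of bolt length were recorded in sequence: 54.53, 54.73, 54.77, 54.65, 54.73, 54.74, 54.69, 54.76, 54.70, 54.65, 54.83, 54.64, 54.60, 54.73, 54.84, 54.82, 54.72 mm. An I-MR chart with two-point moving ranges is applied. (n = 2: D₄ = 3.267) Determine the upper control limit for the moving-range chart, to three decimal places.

0.296

Moving ranges: 0.20, 0.04, 0.12, 0.08, 0.01, 0.05, 0.07, 0.06, 0.05, 0.18, 0.19, 0.04, 0.13, 0.11, 0.02, 0.10; M̄R̄ = 1.4500 / 16 = 0.0906
UCL_MR = D₄·M̄R̄ = 3.267 × 0.0906 = 0.2961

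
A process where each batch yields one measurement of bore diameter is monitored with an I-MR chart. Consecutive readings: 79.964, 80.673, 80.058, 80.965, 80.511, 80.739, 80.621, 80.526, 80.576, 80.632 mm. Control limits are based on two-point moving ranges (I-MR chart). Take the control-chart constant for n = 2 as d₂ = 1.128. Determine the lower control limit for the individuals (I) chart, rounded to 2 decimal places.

X̄ = (79.964 + 80.673 + 80.058 + 80.965 + 80.511 + 80.739 + 80.621 + 80.526 + 80.576 + 80.632) / 10 = 80.5265
Moving ranges: 0.709, 0.615, 0.907, 0.454, 0.228, 0.118, 0.095, 0.050, 0.056; M̄R̄ = 3.2320 / 9 = 0.3591
LCL = X̄ − 3·M̄R̄/d₂ = 80.5265 − 3 × 0.3591 / 1.128 = 79.5714

79.57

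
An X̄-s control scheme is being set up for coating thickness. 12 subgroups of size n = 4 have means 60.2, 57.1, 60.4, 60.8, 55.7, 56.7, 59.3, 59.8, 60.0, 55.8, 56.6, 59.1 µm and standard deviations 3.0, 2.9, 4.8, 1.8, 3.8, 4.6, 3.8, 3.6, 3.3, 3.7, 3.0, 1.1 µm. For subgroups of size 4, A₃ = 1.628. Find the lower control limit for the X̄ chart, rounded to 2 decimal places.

X̄̄ = (60.2 + 57.1 + 60.4 + 60.8 + 55.7 + 56.7 + 59.3 + 59.8 + 60.0 + 55.8 + 56.6 + 59.1) / 12 = 58.4583
s̄ = (3.0 + 2.9 + 4.8 + 1.8 + 3.8 + 4.6 + 3.8 + 3.6 + 3.3 + 3.7 + 3.0 + 1.1) / 12 = 3.2833
LCL = X̄̄ − A₃·s̄ = 58.4583 − 1.628 × 3.2833 = 53.1131

53.11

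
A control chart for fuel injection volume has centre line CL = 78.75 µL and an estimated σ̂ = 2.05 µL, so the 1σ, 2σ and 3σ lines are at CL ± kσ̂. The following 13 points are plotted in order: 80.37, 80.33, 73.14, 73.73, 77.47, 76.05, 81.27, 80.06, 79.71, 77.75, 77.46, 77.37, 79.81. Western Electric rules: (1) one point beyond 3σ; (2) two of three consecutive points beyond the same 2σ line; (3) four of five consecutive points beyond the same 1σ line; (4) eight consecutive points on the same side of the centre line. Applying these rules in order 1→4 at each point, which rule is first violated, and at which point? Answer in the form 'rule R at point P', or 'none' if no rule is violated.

rule 2 at point 4

Zone of each point (C = within 1σ̂, B = 1σ̂–2σ̂, A = 2σ̂–3σ̂, * = beyond 3σ̂; sign = side of CL): 1:+C, 2:+C, 3:-A, 4:-A, 5:-C, 6:-B, 7:+B, 8:+C, 9:+C, 10:-C, 11:-C, 12:-C, 13:+C
Rule 2 (two of three consecutive points beyond the same 2σ limit) is satisfied at point 4.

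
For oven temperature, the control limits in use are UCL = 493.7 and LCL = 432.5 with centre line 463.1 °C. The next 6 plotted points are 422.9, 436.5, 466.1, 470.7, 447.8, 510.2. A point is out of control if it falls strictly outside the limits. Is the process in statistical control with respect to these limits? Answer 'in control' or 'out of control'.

out of control

Compare each point to [432.5, 493.7]: sample 1 = 422.9 < LCL; sample 6 = 510.2 > UCL.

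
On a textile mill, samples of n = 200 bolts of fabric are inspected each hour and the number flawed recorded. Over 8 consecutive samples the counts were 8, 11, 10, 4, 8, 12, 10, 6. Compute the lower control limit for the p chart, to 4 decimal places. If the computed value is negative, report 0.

0.0000

p̄ = Σdᵢ / (k·n) = 69 / (8 × 200) = 0.04312
LCL = p̄ − 3·√(p̄(1−p̄)/n) = 0.04312 − 3 × 0.01436 = 0.00003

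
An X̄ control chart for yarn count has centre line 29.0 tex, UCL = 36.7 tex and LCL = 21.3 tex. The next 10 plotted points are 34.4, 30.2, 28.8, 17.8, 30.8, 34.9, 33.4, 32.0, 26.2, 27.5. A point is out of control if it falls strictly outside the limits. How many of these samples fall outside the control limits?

Compare each point to [21.3, 36.7]: sample 4 = 17.8 < LCL.

1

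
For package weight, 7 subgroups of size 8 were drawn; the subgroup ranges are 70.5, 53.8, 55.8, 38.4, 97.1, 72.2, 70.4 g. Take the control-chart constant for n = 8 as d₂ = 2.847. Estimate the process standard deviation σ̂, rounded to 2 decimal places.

R̄ = (70.5 + 53.8 + 55.8 + 38.4 + 97.1 + 72.2 + 70.4) / 7 = 65.4571
σ̂ = R̄ / d₂ = 65.4571 / 2.847 = 22.9916

22.99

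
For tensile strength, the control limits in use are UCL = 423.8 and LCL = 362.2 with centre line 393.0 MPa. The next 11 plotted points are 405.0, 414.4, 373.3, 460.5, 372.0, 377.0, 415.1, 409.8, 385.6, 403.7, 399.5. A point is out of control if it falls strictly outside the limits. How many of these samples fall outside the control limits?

Compare each point to [362.2, 423.8]: sample 4 = 460.5 > UCL.

1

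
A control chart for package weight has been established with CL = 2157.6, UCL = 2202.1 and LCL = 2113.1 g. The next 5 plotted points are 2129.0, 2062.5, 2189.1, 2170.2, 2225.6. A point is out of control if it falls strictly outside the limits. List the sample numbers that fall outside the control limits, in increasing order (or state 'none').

2, 5

Compare each point to [2113.1, 2202.1]: sample 2 = 2062.5 < LCL; sample 5 = 2225.6 > UCL.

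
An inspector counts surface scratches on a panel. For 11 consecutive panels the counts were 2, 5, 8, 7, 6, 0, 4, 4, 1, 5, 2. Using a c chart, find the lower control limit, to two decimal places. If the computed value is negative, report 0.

c̄ = (2 + 5 + 8 + 7 + 6 + 0 + 4 + 4 + 1 + 5 + 2) / 11 = 44 / 11 = 4.0000
LCL = c̄ − 3√c̄ = 4.0000 − 3 × 2.0000 = -2.0000 → 0 (cannot be negative)

0.00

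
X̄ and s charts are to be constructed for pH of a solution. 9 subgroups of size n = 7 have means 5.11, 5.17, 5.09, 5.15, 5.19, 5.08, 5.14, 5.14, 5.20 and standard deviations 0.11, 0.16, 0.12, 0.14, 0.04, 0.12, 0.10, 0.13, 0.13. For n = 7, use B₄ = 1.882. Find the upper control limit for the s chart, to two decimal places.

0.22

s̄ = (0.11 + 0.16 + 0.12 + 0.14 + 0.04 + 0.12 + 0.10 + 0.13 + 0.13) / 9 = 0.1167
UCL_s = B₄·s̄ = 1.882 × 0.1167 = 0.2196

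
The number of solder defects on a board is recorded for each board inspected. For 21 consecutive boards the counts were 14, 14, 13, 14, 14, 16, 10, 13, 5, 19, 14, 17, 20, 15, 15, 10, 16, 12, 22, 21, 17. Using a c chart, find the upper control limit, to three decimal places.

c̄ = (14 + 14 + 13 + 14 + 14 + 16 + 10 + 13 + 5 + 19 + 14 + 17 + 20 + 15 + 15 + 10 + 16 + 12 + 22 + 21 + 17) / 21 = 311 / 21 = 14.8095
UCL = c̄ + 3√c̄ = 14.8095 + 3 × √14.8095 = 14.8095 + 3 × 3.8483 = 26.3545

26.354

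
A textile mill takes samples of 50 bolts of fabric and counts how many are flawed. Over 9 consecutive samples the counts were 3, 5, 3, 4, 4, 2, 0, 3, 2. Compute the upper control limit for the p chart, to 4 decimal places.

p̄ = Σdᵢ / (k·n) = 26 / (9 × 50) = 0.05778
UCL = p̄ + 3·√(p̄(1−p̄)/n) = 0.05778 + 3 × √(0.05778×0.94222/50) = 0.05778 + 3 × 0.03300 = 0.15677

0.1568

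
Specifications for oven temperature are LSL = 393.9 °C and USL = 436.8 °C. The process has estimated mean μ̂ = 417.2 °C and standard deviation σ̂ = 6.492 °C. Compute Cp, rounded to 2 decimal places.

Cp = (USL − LSL) / (6σ̂) = (436.8 − 393.9) / (6 × 6.492) = 42.9000 / 38.9520 = 1.1014

1.10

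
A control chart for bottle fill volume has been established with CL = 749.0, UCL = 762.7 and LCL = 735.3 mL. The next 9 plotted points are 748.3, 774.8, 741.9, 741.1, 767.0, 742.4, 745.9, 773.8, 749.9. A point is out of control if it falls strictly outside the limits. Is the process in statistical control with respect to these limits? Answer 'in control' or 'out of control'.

out of control

Compare each point to [735.3, 762.7]: sample 2 = 774.8 > UCL; sample 5 = 767.0 > UCL; sample 8 = 773.8 > UCL.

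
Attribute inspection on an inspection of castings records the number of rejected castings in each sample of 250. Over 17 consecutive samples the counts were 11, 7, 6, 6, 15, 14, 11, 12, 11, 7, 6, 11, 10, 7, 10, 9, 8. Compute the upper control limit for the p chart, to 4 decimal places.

p̄ = Σdᵢ / (k·n) = 161 / (17 × 250) = 0.03788
UCL = p̄ + 3·√(p̄(1−p̄)/n) = 0.03788 + 3 × √(0.03788×0.96212/250) = 0.03788 + 3 × 0.01207 = 0.07411

0.0741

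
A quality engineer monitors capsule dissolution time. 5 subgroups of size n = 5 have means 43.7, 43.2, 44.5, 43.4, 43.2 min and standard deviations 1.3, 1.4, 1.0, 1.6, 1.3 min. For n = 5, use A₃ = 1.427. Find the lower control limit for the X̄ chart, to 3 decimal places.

41.716

X̄̄ = (43.7 + 43.2 + 44.5 + 43.4 + 43.2) / 5 = 43.6000
s̄ = (1.3 + 1.4 + 1.0 + 1.6 + 1.3) / 5 = 1.3200
LCL = X̄̄ − A₃·s̄ = 43.6000 − 1.427 × 1.3200 = 41.7164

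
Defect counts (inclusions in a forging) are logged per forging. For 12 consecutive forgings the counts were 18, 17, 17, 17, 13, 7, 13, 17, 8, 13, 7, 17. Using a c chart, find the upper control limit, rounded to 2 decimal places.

c̄ = (18 + 17 + 17 + 17 + 13 + 7 + 13 + 17 + 8 + 13 + 7 + 17) / 12 = 164 / 12 = 13.6667
UCL = c̄ + 3√c̄ = 13.6667 + 3 × √13.6667 = 13.6667 + 3 × 3.6968 = 24.7572

24.76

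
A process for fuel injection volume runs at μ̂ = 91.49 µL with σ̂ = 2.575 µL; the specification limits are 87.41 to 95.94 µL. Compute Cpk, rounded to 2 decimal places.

Cpu = (USL − μ̂) / (3σ̂) = (95.94 − 91.49) / (3 × 2.575) = 0.5761; Cpl = (μ̂ − LSL) / (3σ̂) = (91.49 − 87.41) / (3 × 2.575) = 0.5282; Cpk = min(Cpu, Cpl) = 0.5282

0.53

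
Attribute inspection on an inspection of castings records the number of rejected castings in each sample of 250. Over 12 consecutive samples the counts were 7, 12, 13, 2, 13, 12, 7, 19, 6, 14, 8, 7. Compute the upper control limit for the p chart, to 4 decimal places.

0.0772

p̄ = Σdᵢ / (k·n) = 120 / (12 × 250) = 0.04000
UCL = p̄ + 3·√(p̄(1−p̄)/n) = 0.04000 + 3 × √(0.04000×0.96000/250) = 0.04000 + 3 × 0.01239 = 0.07718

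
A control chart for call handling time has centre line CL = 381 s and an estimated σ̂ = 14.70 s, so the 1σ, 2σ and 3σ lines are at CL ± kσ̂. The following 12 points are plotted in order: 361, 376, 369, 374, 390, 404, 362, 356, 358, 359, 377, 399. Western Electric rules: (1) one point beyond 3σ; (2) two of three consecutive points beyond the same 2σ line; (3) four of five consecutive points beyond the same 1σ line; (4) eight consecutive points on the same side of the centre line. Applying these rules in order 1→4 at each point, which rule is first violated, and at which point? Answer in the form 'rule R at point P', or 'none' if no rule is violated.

rule 3 at point 10

Zone of each point (C = within 1σ̂, B = 1σ̂–2σ̂, A = 2σ̂–3σ̂, * = beyond 3σ̂; sign = side of CL): 1:-B, 2:-C, 3:-C, 4:-C, 5:+C, 6:+B, 7:-B, 8:-B, 9:-B, 10:-B, 11:-C, 12:+B
Rule 3 (four of five consecutive points beyond the same 1σ limit) is satisfied at point 10.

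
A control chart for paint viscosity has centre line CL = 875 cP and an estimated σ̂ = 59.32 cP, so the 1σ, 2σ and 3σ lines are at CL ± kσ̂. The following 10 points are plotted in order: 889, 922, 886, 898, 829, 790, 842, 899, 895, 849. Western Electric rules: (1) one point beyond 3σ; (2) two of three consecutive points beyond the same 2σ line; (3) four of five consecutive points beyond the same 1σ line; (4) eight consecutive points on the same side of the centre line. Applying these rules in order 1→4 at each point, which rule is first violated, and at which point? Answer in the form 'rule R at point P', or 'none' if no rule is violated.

Zone of each point (C = within 1σ̂, B = 1σ̂–2σ̂, A = 2σ̂–3σ̂, * = beyond 3σ̂; sign = side of CL): 1:+C, 2:+C, 3:+C, 4:+C, 5:-C, 6:-B, 7:-C, 8:+C, 9:+C, 10:-C
No rule fires across all 10 points.

none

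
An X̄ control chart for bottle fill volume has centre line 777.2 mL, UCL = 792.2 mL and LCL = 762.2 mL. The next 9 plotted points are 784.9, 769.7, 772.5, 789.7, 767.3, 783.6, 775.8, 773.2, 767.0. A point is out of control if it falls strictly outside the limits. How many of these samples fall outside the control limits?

All 9 points lie within [762.2, 792.2].

0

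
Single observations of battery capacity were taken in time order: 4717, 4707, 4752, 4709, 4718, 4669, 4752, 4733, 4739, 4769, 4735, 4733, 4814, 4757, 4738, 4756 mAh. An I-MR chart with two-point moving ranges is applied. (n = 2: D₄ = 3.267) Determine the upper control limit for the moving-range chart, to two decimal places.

Moving ranges: 10, 45, 43, 9, 49, 83, 19, 6, 30, 34, 2, 81, 57, 19, 18; M̄R̄ = 505.0000 / 15 = 33.6667
UCL_MR = D₄·M̄R̄ = 3.267 × 33.6667 = 109.9890

109.99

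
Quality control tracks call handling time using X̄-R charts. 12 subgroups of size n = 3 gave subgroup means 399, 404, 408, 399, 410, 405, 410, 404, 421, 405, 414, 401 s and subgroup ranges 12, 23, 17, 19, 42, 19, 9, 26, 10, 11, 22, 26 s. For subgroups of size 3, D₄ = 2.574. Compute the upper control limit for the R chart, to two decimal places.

50.62

R̄ = (12 + 23 + 17 + 19 + 42 + 19 + 9 + 26 + 10 + 11 + 22 + 26) / 12 = 236.0000 / 12 = 19.6667
UCL_R = D₄·R̄ = 2.574 × 19.6667 = 50.6220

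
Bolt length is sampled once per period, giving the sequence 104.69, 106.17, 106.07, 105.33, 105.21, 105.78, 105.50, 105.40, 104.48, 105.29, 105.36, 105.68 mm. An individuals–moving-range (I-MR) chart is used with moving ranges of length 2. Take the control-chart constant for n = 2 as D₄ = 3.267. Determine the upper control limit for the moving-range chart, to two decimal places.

Moving ranges: 1.48, 0.10, 0.74, 0.12, 0.57, 0.28, 0.10, 0.92, 0.81, 0.07, 0.32; M̄R̄ = 5.5100 / 11 = 0.5009
UCL_MR = D₄·M̄R̄ = 3.267 × 0.5009 = 1.6365

1.64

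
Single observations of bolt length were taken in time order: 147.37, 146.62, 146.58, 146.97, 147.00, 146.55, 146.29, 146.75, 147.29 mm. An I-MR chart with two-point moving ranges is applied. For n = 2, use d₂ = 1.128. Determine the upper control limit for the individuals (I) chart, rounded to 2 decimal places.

X̄ = (147.37 + 146.62 + 146.58 + 146.97 + 147.00 + 146.55 + 146.29 + 146.75 + 147.29) / 9 = 146.8244
Moving ranges: 0.75, 0.04, 0.39, 0.03, 0.45, 0.26, 0.46, 0.54; M̄R̄ = 2.9200 / 8 = 0.3650
UCL = X̄ + 3·M̄R̄/d₂ = 146.8244 + 3 × 0.3650 / 1.128 = 147.7952

147.80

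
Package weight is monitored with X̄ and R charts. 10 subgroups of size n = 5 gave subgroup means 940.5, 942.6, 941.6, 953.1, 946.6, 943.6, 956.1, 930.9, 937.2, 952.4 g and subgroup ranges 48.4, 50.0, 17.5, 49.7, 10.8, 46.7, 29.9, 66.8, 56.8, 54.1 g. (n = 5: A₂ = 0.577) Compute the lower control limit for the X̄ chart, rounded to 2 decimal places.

X̄̄ = (940.5 + 942.6 + 941.6 + 953.1 + 946.6 + 943.6 + 956.1 + 930.9 + 937.2 + 952.4) / 10 = 9444.6000 / 10 = 944.4600
R̄ = (48.4 + 50.0 + 17.5 + 49.7 + 10.8 + 46.7 + 29.9 + 66.8 + 56.8 + 54.1) / 10 = 430.7000 / 10 = 43.0700
LCL = X̄̄ − A₂·R̄ = 944.4600 − 0.577 × 43.0700 = 919.6086

919.61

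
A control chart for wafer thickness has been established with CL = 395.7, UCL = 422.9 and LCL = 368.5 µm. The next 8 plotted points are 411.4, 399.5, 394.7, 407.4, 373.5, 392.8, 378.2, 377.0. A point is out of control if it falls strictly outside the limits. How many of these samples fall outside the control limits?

0

All 8 points lie within [368.5, 422.9].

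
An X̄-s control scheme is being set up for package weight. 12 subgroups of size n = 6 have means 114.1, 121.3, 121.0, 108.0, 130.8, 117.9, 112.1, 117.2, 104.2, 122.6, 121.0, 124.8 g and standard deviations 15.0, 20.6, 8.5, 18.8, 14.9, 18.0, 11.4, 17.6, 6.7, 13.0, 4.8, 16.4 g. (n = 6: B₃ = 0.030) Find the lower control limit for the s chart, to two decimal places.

0.41

s̄ = (15.0 + 20.6 + 8.5 + 18.8 + 14.9 + 18.0 + 11.4 + 17.6 + 6.7 + 13.0 + 4.8 + 16.4) / 12 = 13.8083
LCL_s = B₃·s̄ = 0.030 × 13.8083 = 0.4142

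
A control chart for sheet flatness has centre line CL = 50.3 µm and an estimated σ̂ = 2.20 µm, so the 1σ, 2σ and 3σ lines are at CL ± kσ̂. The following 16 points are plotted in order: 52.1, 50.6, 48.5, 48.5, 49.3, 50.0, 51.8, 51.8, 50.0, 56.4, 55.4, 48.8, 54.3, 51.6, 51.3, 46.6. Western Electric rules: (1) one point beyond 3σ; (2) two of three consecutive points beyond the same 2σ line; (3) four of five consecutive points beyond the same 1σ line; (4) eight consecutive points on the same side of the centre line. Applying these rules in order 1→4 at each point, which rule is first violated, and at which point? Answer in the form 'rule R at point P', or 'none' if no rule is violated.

rule 2 at point 11

Zone of each point (C = within 1σ̂, B = 1σ̂–2σ̂, A = 2σ̂–3σ̂, * = beyond 3σ̂; sign = side of CL): 1:+C, 2:+C, 3:-C, 4:-C, 5:-C, 6:-C, 7:+C, 8:+C, 9:-C, 10:+A, 11:+A, 12:-C, 13:+B, 14:+C, 15:+C, 16:-B
Rule 2 (two of three consecutive points beyond the same 2σ limit) is satisfied at point 11.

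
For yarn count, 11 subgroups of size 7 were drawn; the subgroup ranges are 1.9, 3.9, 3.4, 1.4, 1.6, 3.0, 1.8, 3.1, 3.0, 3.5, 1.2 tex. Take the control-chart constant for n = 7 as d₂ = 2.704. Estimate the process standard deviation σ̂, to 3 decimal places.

0.935

R̄ = (1.9 + 3.9 + 3.4 + 1.4 + 1.6 + 3.0 + 1.8 + 3.1 + 3.0 + 3.5 + 1.2) / 11 = 2.5273
σ̂ = R̄ / d₂ = 2.5273 / 2.704 = 0.9346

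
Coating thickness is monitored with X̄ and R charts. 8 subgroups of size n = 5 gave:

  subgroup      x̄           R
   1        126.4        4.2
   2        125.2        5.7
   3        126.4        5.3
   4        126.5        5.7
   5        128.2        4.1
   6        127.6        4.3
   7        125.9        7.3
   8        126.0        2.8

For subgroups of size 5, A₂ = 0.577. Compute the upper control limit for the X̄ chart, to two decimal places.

129.37

X̄̄ = (126.4 + 125.2 + 126.4 + 126.5 + 128.2 + 127.6 + 125.9 + 126.0) / 8 = 1012.2000 / 8 = 126.5250
R̄ = (4.2 + 5.7 + 5.3 + 5.7 + 4.1 + 4.3 + 7.3 + 2.8) / 8 = 39.4000 / 8 = 4.9250
UCL = X̄̄ + A₂·R̄ = 126.5250 + 0.577 × 4.9250 = 129.3667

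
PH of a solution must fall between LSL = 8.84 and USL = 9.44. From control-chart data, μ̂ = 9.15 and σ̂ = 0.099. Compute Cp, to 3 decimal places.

1.010

Cp = (USL − LSL) / (6σ̂) = (9.44 − 8.84) / (6 × 0.099) = 0.6000 / 0.5940 = 1.0101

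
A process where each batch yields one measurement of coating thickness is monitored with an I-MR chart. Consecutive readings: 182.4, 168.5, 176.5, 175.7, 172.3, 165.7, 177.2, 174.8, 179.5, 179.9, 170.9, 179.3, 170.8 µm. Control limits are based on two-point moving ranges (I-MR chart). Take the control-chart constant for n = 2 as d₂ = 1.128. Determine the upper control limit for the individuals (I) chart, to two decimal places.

X̄ = (182.4 + 168.5 + 176.5 + 175.7 + 172.3 + 165.7 + 177.2 + 174.8 + 179.5 + 179.9 + 170.9 + 179.3 + 170.8) / 13 = 174.8846
Moving ranges: 13.9, 8.0, 0.8, 3.4, 6.6, 11.5, 2.4, 4.7, 0.4, 9.0, 8.4, 8.5; M̄R̄ = 77.6000 / 12 = 6.4667
UCL = X̄ + 3·M̄R̄/d₂ = 174.8846 + 3 × 6.4667 / 1.128 = 192.0832

192.08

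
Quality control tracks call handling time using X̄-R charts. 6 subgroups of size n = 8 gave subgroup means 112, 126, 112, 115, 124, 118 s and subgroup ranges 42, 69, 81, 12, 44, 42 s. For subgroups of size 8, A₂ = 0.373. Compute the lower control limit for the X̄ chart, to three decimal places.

99.805

X̄̄ = (112 + 126 + 112 + 115 + 124 + 118) / 6 = 707.0000 / 6 = 117.8333
R̄ = (42 + 69 + 81 + 12 + 44 + 42) / 6 = 290.0000 / 6 = 48.3333
LCL = X̄̄ − A₂·R̄ = 117.8333 − 0.373 × 48.3333 = 99.8050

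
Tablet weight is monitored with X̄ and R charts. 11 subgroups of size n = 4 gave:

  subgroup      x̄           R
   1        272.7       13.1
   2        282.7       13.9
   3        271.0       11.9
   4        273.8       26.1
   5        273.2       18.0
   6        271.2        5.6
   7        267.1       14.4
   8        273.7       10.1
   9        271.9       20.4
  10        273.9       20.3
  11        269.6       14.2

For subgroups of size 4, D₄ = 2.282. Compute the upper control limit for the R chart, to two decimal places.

R̄ = (13.1 + 13.9 + 11.9 + 26.1 + 18.0 + 5.6 + 14.4 + 10.1 + 20.4 + 20.3 + 14.2) / 11 = 168.0000 / 11 = 15.2727
UCL_R = D₄·R̄ = 2.282 × 15.2727 = 34.8524

34.85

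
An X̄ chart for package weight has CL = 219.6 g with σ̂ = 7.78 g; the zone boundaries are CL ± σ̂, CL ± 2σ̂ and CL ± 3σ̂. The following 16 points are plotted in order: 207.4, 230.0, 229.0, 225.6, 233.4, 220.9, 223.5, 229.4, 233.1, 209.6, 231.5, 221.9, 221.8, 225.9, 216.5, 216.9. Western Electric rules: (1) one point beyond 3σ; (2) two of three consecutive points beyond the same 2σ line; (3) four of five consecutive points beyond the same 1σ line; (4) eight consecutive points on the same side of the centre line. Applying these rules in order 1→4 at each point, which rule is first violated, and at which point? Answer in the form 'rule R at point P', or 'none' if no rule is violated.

Zone of each point (C = within 1σ̂, B = 1σ̂–2σ̂, A = 2σ̂–3σ̂, * = beyond 3σ̂; sign = side of CL): 1:-B, 2:+B, 3:+B, 4:+C, 5:+B, 6:+C, 7:+C, 8:+B, 9:+B, 10:-B, 11:+B, 12:+C, 13:+C, 14:+C, 15:-C, 16:-C
Rule 4 (eight consecutive points on the same side of the centre line) is satisfied at point 9.

rule 4 at point 9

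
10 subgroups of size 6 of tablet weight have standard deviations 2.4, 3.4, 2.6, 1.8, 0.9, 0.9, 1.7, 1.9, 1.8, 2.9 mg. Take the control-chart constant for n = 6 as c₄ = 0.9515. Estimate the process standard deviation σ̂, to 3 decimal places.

2.133

s̄ = (2.4 + 3.4 + 2.6 + 1.8 + 0.9 + 0.9 + 1.7 + 1.9 + 1.8 + 2.9) / 10 = 2.0300
σ̂ = s̄ / c₄ = 2.0300 / 0.9515 = 2.1335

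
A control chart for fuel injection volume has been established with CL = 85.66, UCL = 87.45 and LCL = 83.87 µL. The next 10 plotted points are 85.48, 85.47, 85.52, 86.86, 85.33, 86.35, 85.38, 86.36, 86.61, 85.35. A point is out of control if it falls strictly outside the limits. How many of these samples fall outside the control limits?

All 10 points lie within [83.87, 87.45].

0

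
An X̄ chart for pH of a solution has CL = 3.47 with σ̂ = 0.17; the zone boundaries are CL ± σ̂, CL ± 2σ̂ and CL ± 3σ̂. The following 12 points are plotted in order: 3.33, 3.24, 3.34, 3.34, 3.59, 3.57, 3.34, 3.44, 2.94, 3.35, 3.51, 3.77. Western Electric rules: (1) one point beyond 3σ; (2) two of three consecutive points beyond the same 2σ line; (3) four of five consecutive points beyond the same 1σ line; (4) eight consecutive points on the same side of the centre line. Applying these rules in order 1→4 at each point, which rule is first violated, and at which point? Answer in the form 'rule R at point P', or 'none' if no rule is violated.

Zone of each point (C = within 1σ̂, B = 1σ̂–2σ̂, A = 2σ̂–3σ̂, * = beyond 3σ̂; sign = side of CL): 1:-C, 2:-B, 3:-C, 4:-C, 5:+C, 6:+C, 7:-C, 8:-C, 9:-*, 10:-C, 11:+C, 12:+B
Rule 1 (one point beyond the 3σ limits) is satisfied at point 9.

rule 1 at point 9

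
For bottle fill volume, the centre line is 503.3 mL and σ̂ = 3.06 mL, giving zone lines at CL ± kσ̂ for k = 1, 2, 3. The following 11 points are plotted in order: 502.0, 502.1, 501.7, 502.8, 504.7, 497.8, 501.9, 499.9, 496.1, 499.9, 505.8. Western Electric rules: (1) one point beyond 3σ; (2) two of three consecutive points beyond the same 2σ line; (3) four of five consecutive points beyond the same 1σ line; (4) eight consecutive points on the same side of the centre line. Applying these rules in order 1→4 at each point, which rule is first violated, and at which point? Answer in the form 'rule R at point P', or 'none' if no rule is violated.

Zone of each point (C = within 1σ̂, B = 1σ̂–2σ̂, A = 2σ̂–3σ̂, * = beyond 3σ̂; sign = side of CL): 1:-C, 2:-C, 3:-C, 4:-C, 5:+C, 6:-B, 7:-C, 8:-B, 9:-A, 10:-B, 11:+C
Rule 3 (four of five consecutive points beyond the same 1σ limit) is satisfied at point 10.

rule 3 at point 10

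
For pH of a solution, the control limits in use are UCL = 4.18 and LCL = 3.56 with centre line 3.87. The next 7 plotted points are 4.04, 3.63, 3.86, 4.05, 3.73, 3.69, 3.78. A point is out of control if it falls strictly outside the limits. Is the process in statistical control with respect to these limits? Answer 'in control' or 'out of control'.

in control

All 7 points lie within [3.56, 4.18].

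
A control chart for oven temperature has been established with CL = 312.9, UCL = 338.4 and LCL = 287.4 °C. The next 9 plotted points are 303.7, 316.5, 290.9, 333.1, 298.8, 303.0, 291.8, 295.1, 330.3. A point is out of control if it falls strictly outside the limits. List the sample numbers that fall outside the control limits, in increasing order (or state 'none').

All 9 points lie within [287.4, 338.4].

none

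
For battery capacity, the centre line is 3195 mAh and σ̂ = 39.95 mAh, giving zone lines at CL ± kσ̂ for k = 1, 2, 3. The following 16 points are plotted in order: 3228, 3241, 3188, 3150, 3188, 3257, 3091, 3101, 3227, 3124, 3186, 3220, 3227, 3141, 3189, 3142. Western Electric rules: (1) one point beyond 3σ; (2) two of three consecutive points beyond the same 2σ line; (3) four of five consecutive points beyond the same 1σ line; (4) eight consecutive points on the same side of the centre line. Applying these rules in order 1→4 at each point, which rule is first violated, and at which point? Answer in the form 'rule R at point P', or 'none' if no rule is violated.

rule 2 at point 8

Zone of each point (C = within 1σ̂, B = 1σ̂–2σ̂, A = 2σ̂–3σ̂, * = beyond 3σ̂; sign = side of CL): 1:+C, 2:+B, 3:-C, 4:-B, 5:-C, 6:+B, 7:-A, 8:-A, 9:+C, 10:-B, 11:-C, 12:+C, 13:+C, 14:-B, 15:-C, 16:-B
Rule 2 (two of three consecutive points beyond the same 2σ limit) is satisfied at point 8.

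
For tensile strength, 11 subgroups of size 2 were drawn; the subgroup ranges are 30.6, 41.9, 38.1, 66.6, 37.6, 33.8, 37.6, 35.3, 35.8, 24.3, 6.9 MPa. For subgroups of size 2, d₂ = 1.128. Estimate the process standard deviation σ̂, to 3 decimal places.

31.310

R̄ = (30.6 + 41.9 + 38.1 + 66.6 + 37.6 + 33.8 + 37.6 + 35.3 + 35.8 + 24.3 + 6.9) / 11 = 35.3182
σ̂ = R̄ / d₂ = 35.3182 / 1.128 = 31.3104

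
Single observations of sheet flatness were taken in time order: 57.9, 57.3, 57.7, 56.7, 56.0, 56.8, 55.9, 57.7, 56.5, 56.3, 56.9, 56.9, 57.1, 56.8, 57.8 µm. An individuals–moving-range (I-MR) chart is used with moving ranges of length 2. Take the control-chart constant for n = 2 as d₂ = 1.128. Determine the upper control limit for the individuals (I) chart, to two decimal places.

58.80

X̄ = (57.9 + 57.3 + 57.7 + 56.7 + 56.0 + 56.8 + 55.9 + 57.7 + 56.5 + 56.3 + 56.9 + 56.9 + 57.1 + 56.8 + 57.8) / 15 = 56.9533
Moving ranges: 0.6, 0.4, 1.0, 0.7, 0.8, 0.9, 1.8, 1.2, 0.2, 0.6, 0.0, 0.2, 0.3, 1.0; M̄R̄ = 9.7000 / 14 = 0.6929
UCL = X̄ + 3·M̄R̄/d₂ = 56.9533 + 3 × 0.6929 / 1.128 = 58.7960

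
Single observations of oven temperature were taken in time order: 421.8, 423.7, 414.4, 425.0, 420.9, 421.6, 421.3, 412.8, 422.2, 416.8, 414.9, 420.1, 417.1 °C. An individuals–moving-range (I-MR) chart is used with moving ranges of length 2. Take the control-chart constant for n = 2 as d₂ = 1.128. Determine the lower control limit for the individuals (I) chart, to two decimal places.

406.07

X̄ = (421.8 + 423.7 + 414.4 + 425.0 + 420.9 + 421.6 + 421.3 + 412.8 + 422.2 + 416.8 + 414.9 + 420.1 + 417.1) / 13 = 419.4308
Moving ranges: 1.9, 9.3, 10.6, 4.1, 0.7, 0.3, 8.5, 9.4, 5.4, 1.9, 5.2, 3.0; M̄R̄ = 60.3000 / 12 = 5.0250
LCL = X̄ − 3·M̄R̄/d₂ = 419.4308 − 3 × 5.0250 / 1.128 = 406.0664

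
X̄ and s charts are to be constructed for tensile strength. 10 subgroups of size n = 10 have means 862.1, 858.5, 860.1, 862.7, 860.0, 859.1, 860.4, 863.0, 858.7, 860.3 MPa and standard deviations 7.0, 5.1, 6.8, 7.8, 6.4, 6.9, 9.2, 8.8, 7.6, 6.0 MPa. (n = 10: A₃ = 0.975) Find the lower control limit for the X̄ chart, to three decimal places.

X̄̄ = (862.1 + 858.5 + 860.1 + 862.7 + 860.0 + 859.1 + 860.4 + 863.0 + 858.7 + 860.3) / 10 = 860.4900
s̄ = (7.0 + 5.1 + 6.8 + 7.8 + 6.4 + 6.9 + 9.2 + 8.8 + 7.6 + 6.0) / 10 = 7.1600
LCL = X̄̄ − A₃·s̄ = 860.4900 − 0.975 × 7.1600 = 853.5090

853.509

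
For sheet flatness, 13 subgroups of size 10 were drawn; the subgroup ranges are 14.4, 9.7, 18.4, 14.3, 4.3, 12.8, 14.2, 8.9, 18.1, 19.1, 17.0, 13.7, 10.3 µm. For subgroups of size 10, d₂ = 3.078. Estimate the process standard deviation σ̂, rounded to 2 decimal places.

R̄ = (14.4 + 9.7 + 18.4 + 14.3 + 4.3 + 12.8 + 14.2 + 8.9 + 18.1 + 19.1 + 17.0 + 13.7 + 10.3) / 13 = 13.4769
σ̂ = R̄ / d₂ = 13.4769 / 3.078 = 4.3785

4.38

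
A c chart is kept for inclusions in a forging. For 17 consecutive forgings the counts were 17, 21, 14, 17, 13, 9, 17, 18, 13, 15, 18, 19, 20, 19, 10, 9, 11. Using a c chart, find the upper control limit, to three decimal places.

27.026

c̄ = (17 + 21 + 14 + 17 + 13 + 9 + 17 + 18 + 13 + 15 + 18 + 19 + 20 + 19 + 10 + 9 + 11) / 17 = 260 / 17 = 15.2941
UCL = c̄ + 3√c̄ = 15.2941 + 3 × √15.2941 = 15.2941 + 3 × 3.9108 = 27.0264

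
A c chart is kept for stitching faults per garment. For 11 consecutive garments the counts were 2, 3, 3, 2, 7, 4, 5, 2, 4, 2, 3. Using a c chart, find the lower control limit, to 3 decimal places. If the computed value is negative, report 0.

0.000

c̄ = (2 + 3 + 3 + 2 + 7 + 4 + 5 + 2 + 4 + 2 + 3) / 11 = 37 / 11 = 3.3636
LCL = c̄ − 3√c̄ = 3.3636 − 3 × 1.8340 = -2.1384 → 0 (cannot be negative)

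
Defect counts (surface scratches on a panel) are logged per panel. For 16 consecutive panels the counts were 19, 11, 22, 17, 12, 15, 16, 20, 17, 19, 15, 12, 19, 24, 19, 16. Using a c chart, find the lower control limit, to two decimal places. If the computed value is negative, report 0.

c̄ = (19 + 11 + 22 + 17 + 12 + 15 + 16 + 20 + 17 + 19 + 15 + 12 + 19 + 24 + 19 + 16) / 16 = 273 / 16 = 17.0625
LCL = c̄ − 3√c̄ = 17.0625 − 3 × 4.1307 = 4.6705

4.67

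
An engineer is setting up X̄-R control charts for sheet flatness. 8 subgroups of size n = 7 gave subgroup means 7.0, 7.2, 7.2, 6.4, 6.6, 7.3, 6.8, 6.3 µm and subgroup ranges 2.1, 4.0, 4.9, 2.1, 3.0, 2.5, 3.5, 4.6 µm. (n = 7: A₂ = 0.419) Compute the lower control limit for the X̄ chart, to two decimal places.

X̄̄ = (7.0 + 7.2 + 7.2 + 6.4 + 6.6 + 7.3 + 6.8 + 6.3) / 8 = 54.8000 / 8 = 6.8500
R̄ = (2.1 + 4.0 + 4.9 + 2.1 + 3.0 + 2.5 + 3.5 + 4.6) / 8 = 26.7000 / 8 = 3.3375
LCL = X̄̄ − A₂·R̄ = 6.8500 − 0.419 × 3.3375 = 5.4516

5.45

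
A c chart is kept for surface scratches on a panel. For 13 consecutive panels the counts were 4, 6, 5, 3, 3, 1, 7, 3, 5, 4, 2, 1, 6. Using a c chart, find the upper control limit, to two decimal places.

c̄ = (4 + 6 + 5 + 3 + 3 + 1 + 7 + 3 + 5 + 4 + 2 + 1 + 6) / 13 = 50 / 13 = 3.8462
UCL = c̄ + 3√c̄ = 3.8462 + 3 × √3.8462 = 3.8462 + 3 × 1.9612 = 9.7296

9.73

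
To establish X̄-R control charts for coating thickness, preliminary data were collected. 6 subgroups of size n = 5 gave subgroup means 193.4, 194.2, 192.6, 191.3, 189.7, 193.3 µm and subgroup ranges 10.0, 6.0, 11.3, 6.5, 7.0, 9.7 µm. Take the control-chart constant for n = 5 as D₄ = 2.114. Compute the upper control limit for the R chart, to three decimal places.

17.793

R̄ = (10.0 + 6.0 + 11.3 + 6.5 + 7.0 + 9.7) / 6 = 50.5000 / 6 = 8.4167
UCL_R = D₄·R̄ = 2.114 × 8.4167 = 17.7928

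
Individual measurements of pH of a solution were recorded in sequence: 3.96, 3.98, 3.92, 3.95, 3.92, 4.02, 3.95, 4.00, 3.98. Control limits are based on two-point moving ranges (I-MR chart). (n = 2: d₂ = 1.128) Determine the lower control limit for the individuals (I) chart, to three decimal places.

3.838

X̄ = (3.96 + 3.98 + 3.92 + 3.95 + 3.92 + 4.02 + 3.95 + 4.00 + 3.98) / 9 = 3.9644
Moving ranges: 0.02, 0.06, 0.03, 0.03, 0.10, 0.07, 0.05, 0.02; M̄R̄ = 0.3800 / 8 = 0.0475
LCL = X̄ − 3·M̄R̄/d₂ = 3.9644 − 3 × 0.0475 / 1.128 = 3.8381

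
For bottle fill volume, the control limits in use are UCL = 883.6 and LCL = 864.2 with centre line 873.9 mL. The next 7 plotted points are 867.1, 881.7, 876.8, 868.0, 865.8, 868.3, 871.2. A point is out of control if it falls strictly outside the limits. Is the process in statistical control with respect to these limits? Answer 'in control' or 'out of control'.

in control

All 7 points lie within [864.2, 883.6].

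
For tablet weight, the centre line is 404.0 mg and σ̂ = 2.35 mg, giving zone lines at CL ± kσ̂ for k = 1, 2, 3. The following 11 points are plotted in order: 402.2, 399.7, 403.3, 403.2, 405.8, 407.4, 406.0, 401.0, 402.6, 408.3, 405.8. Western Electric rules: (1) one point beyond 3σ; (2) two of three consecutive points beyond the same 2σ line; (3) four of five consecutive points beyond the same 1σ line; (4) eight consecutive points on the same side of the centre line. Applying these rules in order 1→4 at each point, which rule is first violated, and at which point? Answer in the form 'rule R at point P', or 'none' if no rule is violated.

Zone of each point (C = within 1σ̂, B = 1σ̂–2σ̂, A = 2σ̂–3σ̂, * = beyond 3σ̂; sign = side of CL): 1:-C, 2:-B, 3:-C, 4:-C, 5:+C, 6:+B, 7:+C, 8:-B, 9:-C, 10:+B, 11:+C
No rule fires across all 11 points.

none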